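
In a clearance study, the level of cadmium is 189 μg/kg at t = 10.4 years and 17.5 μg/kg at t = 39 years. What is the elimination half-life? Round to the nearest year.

Over Δt = 39 − 10.4 = 28.6 years, the level fell by a factor of 189/17.5 ≈ 10.8.
n = log₂(10.8) ≈ 3.433 half-lives, so t½ = 28.6/3.433 ≈ 8.331 years.

8 years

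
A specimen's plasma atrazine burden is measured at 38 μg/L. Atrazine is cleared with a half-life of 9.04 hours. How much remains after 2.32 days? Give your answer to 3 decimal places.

Convert the elapsed time: 2.32 days = 55.68 hours.
Number of half-lives: n = 55.68/9.04 ≈ 6.1593.
Remaining = 38 × (1/2)^6.1593 = 38 × 0.013992 ≈ 0.53168 μg/L.

0.532 μg/L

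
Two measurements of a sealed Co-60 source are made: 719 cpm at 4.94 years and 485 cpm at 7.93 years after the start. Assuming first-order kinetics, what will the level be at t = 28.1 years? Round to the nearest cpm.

34 cpm

Over Δt = 7.93 − 4.94 = 2.99 years, the level fell by a factor of 719/485 ≈ 1.4825.
n = log₂(1.4825) ≈ 0.56801 half-lives, so t½ = 2.99/0.56801 ≈ 5.264 years.
From t = 7.93 to t = 28.1: 485 × (1/2)^((28.1−7.93)/5.264) ≈ 34.064 cpm.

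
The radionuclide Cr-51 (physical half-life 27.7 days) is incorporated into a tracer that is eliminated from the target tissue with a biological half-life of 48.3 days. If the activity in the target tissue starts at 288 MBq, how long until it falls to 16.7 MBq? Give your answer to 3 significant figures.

72.3 days

1/t_eff = 1/t_phys + 1/t_biol = 1/27.7 + 1/48.3 = 0.056805 per day.
t_eff = 27.7 × 48.3 / (27.7 + 48.3) ≈ 17.604 days.
n = log₂(288/16.7) ≈ 4.1081; t = 4.1081 × 17.604 ≈ 72.32 days.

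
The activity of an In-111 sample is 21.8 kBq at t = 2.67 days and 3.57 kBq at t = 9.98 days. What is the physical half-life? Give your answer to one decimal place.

Over Δt = 9.98 − 2.67 = 7.31 days, the level fell by a factor of 21.8/3.57 ≈ 6.1064.
n = log₂(6.1064) ≈ 2.6103 half-lives, so t½ = 7.31/2.6103 ≈ 2.8004 days.

2.8 days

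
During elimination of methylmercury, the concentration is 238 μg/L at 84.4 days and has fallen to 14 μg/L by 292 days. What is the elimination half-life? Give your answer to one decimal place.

50.8 days

Over Δt = 292 − 84.4 = 207.6 days, the level fell by a factor of 238/14 ≈ 17.
n = log₂(17) ≈ 4.0875 half-lives, so t½ = 207.6/4.0875 ≈ 50.789 days.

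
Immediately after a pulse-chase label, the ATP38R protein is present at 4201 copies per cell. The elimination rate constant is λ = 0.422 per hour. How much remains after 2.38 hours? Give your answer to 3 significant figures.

t½ = ln 2 / λ = 0.69315 / 0.422 ≈ 1.6425 hours.
Number of half-lives: n = 2.38/1.6425 ≈ 1.449.
Remaining = 4201 × (1/2)^1.449 = 4201 × 0.36628 ≈ 1538.7 copies per cell.

1540 copies per cell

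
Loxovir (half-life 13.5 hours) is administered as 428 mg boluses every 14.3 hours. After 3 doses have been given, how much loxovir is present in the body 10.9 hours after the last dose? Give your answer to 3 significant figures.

418 mg

The 3 doses were given 39.5, 25.2, 10.9 hours ago.
Total = 428·(1/2)^(39.5/13.5) + 428·(1/2)^(25.2/13.5) + 428·(1/2)^(10.9/13.5)
      = 56.319 + 117.36 + 244.56 ≈ 418.24 mg.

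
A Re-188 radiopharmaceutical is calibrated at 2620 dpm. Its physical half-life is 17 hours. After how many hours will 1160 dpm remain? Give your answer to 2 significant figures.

Fraction remaining = 1160/2620 ≈ 0.44275.
n = log₂(2620/1160) = ln(2.2586)/ln 2 ≈ 1.1754 half-lives.
t = n × t½ = 1.1754 × 17 ≈ 19.983 hours.

20 hours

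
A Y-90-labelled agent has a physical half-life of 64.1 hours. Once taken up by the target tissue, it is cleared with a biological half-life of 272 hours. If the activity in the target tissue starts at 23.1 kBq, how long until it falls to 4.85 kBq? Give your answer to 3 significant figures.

117 hours

1/t_eff = 1/t_phys + 1/t_biol = 1/64.1 + 1/272 = 0.019277 per hour.
t_eff = 64.1 × 272 / (64.1 + 272) ≈ 51.875 hours.
n = log₂(23.1/4.85) ≈ 2.2518; t = 2.2518 × 51.875 ≈ 116.81 hours.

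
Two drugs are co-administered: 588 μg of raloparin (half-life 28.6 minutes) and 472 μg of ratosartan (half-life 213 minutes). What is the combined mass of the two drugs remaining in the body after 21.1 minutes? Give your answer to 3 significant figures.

793 μg

raloparin: 588 × (1/2)^(21.1/28.6) = 588 × (1/2)^0.73776 ≈ 352.61 μg.
ratosartan: 472 × (1/2)^(21.1/213) = 472 × (1/2)^0.099061 ≈ 440.68 μg.
Total = 352.61 + 440.68 ≈ 793.28 μg.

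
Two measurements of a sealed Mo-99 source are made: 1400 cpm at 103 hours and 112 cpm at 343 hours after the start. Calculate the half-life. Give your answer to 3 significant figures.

65.9 hours

Over Δt = 343 − 103 = 240 hours, the level fell by a factor of 1400/112 ≈ 12.5.
n = log₂(12.5) ≈ 3.6439 half-lives, so t½ = 240/3.6439 ≈ 65.864 hours.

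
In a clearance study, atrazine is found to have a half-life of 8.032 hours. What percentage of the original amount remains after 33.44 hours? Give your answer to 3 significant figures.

5.58%

n = 33.44/8.032 ≈ 4.1633 half-lives.
Fraction remaining = (1/2)^4.1633 ≈ 0.055809, i.e. 5.5809%.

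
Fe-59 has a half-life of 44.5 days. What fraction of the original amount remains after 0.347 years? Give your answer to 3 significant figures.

0.347 years = 126.655 days.
n = 126.655/44.5 ≈ 2.8462 half-lives.
Fraction remaining = (1/2)^2.8462 ≈ 0.13906.

0.139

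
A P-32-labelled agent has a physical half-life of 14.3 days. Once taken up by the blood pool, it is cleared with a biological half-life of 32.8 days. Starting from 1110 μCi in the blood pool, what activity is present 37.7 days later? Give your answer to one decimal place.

80.5 μCi

1/t_eff = 1/t_phys + 1/t_biol = 1/14.3 + 1/32.8 = 0.10042 per day.
t_eff = 14.3 × 32.8 / (14.3 + 32.8) ≈ 9.9584 days.
Remaining = 1110 × (1/2)^(37.7/9.9584) = 1110 × (1/2)^3.7858 ≈ 80.482 μCi.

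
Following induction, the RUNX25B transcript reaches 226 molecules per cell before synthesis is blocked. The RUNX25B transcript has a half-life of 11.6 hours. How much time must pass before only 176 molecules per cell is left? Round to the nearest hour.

4 hours

Fraction remaining = 176/226 ≈ 0.77876.
n = log₂(226/176) = ln(1.2841)/ln 2 ≈ 0.36075 half-lives.
t = n × t½ = 0.36075 × 11.6 ≈ 4.1847 hours.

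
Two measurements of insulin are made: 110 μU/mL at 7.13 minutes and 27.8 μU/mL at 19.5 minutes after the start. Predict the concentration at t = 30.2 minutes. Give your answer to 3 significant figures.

Over Δt = 19.5 − 7.13 = 12.37 minutes, the level fell by a factor of 110/27.8 ≈ 3.9568.
n = log₂(3.9568) ≈ 1.9843 half-lives, so t½ = 12.37/1.9843 ≈ 6.2338 minutes.
From t = 19.5 to t = 30.2: 27.8 × (1/2)^((30.2−19.5)/6.2338) ≈ 8.4594 μU/mL.

8.46 μU/mL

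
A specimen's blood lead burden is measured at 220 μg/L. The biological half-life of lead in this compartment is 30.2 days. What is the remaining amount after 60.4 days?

55 μg/L

Elapsed time is 2 half-lives (60.4/30.2).
Each half-life halves the amount: 220 × (1/2)^2 = 220/4 = 55 μg/L.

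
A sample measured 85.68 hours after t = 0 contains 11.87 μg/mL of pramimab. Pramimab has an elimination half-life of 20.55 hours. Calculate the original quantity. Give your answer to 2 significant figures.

Number of half-lives elapsed: n = 85.68/20.55 ≈ 4.1693.
A₀ = A × 2^n = 11.87 × 2^4.1693 = 11.87 × 17.993 ≈ 213.57 μg/mL.

210 μg/mL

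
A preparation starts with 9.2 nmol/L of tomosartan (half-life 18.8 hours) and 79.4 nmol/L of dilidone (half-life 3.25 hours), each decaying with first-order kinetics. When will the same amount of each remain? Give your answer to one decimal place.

12.2 hours

Set 9.2·(1/2)^(t/18.8) = 79.4·(1/2)^(t/3.25).
Taking log₂: log₂(9.2/79.4) = t·(1/18.8 − 1/3.25).
log₂(0.11587) = -3.1094; 1/18.8 − 1/3.25 = -0.2545.
t = -3.1094 / -0.2545 ≈ 12.218 hours.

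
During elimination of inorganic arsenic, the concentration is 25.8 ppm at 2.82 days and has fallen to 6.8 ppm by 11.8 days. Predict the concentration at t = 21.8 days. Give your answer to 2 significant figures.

Over Δt = 11.8 − 2.82 = 8.98 days, the level fell by a factor of 25.8/6.8 ≈ 3.7941.
n = log₂(3.7941) ≈ 1.9238 half-lives, so t½ = 8.98/1.9238 ≈ 4.6679 days.
From t = 11.8 to t = 21.8: 6.8 × (1/2)^((21.8−11.8)/4.6679) ≈ 1.5403 ppm.

1.5 ppm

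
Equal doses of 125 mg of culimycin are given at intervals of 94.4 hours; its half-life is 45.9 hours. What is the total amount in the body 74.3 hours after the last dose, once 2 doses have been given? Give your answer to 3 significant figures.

50.5 mg

The 2 doses were given 168.7, 74.3 hours ago.
Total = 125·(1/2)^(168.7/45.9) + 125·(1/2)^(74.3/45.9)
      = 9.7839 + 40.703 ≈ 50.486 mg.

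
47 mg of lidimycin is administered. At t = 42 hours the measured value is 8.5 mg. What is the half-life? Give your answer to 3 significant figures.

17.0 hours

A/A₀ = 8.5/47 ≈ 0.18085.
n = log₂(5.5294) ≈ 2.4671 half-lives elapsed in 42 hours.
t½ = 42/2.4671 ≈ 17.024 hours.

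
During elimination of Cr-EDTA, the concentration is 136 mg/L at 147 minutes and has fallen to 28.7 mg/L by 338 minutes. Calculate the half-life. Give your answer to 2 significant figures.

Over Δt = 338 − 147 = 191 minutes, the level fell by a factor of 136/28.7 ≈ 4.7387.
n = log₂(4.7387) ≈ 2.2445 half-lives, so t½ = 191/2.2445 ≈ 85.098 minutes.

85 minutes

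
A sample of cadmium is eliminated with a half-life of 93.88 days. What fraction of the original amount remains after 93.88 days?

0.5

n = 93.88/93.88 ≈ 1 half-life.
Fraction remaining = (1/2)^1 ≈ 0.5.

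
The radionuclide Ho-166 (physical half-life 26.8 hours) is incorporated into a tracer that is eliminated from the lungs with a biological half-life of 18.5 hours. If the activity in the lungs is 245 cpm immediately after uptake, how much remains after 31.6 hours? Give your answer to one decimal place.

1/t_eff = 1/t_phys + 1/t_biol = 1/26.8 + 1/18.5 = 0.091367 per hour.
t_eff = 26.8 × 18.5 / (26.8 + 18.5) ≈ 10.945 hours.
Remaining = 245 × (1/2)^(31.6/10.945) = 245 × (1/2)^2.8872 ≈ 33.115 cpm.

33.1 cpm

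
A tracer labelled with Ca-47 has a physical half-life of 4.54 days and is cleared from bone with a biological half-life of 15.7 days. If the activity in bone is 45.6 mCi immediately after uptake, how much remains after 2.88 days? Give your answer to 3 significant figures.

25.9 mCi

1/t_eff = 1/t_phys + 1/t_biol = 1/4.54 + 1/15.7 = 0.28396 per day.
t_eff = 4.54 × 15.7 / (4.54 + 15.7) ≈ 3.5216 days.
Remaining = 45.6 × (1/2)^(2.88/3.5216) = 45.6 × (1/2)^0.8178 ≈ 25.869 mCi.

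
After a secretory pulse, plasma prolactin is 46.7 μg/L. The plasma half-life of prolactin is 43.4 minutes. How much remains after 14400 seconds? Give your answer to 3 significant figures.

Convert the elapsed time: 14400 seconds = 240 minutes.
Number of half-lives: n = 240/43.4 ≈ 5.53.
Remaining = 46.7 × (1/2)^5.53 = 46.7 × 0.021643 ≈ 1.0107 μg/L.

1.01 μg/L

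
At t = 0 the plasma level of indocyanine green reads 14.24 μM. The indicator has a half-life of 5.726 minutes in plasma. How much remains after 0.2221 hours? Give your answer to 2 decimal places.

Convert the elapsed time: 0.2221 hours = 13.326 minutes.
Number of half-lives: n = 13.326/5.726 ≈ 2.3273.
Remaining = 14.24 × (1/2)^2.3273 = 14.24 × 0.19926 ≈ 2.8375 μM.

2.84 μM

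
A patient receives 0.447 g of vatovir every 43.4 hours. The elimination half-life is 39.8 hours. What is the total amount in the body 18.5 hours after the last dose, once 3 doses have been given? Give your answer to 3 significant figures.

0.547 g

The 3 doses were given 105.3, 61.9, 18.5 hours ago.
Total = 0.447·(1/2)^(105.3/39.8) + 0.447·(1/2)^(61.9/39.8) + 0.447·(1/2)^(18.5/39.8)
      = 0.071427 + 0.1521 + 0.32388 ≈ 0.5474 g.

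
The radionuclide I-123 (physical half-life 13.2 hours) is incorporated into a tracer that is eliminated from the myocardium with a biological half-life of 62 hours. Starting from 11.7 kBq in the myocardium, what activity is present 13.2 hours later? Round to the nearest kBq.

1/t_eff = 1/t_phys + 1/t_biol = 1/13.2 + 1/62 = 0.091887 per hour.
t_eff = 13.2 × 62 / (13.2 + 62) ≈ 10.883 hours.
Remaining = 11.7 × (1/2)^(13.2/10.883) = 11.7 × (1/2)^1.2129 ≈ 5.0474 kBq.

5 kBq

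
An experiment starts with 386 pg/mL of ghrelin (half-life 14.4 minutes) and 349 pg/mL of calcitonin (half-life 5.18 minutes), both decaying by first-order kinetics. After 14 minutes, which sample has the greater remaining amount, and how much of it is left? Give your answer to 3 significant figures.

ghrelin, 197 pg/mL

ghrelin: 386 × (1/2)^0.97222 ≈ 196.75 pg/mL.
calcitonin: 349 × (1/2)^2.7027 ≈ 53.608 pg/mL.
Ghrelin has more remaining, at ≈ 196.75 pg/mL.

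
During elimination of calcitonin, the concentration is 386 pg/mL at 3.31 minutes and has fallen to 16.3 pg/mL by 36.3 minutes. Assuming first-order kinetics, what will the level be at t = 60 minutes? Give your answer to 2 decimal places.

1.68 pg/mL

Over Δt = 36.3 − 3.31 = 32.99 minutes, the level fell by a factor of 386/16.3 ≈ 23.681.
n = log₂(23.681) ≈ 4.5657 half-lives, so t½ = 32.99/4.5657 ≈ 7.2257 minutes.
From t = 36.3 to t = 60: 16.3 × (1/2)^((60−36.3)/7.2257) ≈ 1.6781 pg/mL.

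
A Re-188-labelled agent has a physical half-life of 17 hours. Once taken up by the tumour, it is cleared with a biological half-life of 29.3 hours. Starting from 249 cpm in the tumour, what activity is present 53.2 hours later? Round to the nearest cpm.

8 cpm

1/t_eff = 1/t_phys + 1/t_biol = 1/17 + 1/29.3 = 0.092953 per hour.
t_eff = 17 × 29.3 / (17 + 29.3) ≈ 10.758 hours.
Remaining = 249 × (1/2)^(53.2/10.758) = 249 × (1/2)^4.9451 ≈ 8.083 cpm.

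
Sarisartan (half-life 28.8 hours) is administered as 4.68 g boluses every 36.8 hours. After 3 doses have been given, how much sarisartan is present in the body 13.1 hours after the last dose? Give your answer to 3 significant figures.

The 3 doses were given 86.7, 49.9, 13.1 hours ago.
Total = 4.68·(1/2)^(86.7/28.8) + 4.68·(1/2)^(49.9/28.8) + 4.68·(1/2)^(13.1/28.8)
      = 0.58079 + 1.4082 + 3.4144 ≈ 5.4034 g.

5.40 g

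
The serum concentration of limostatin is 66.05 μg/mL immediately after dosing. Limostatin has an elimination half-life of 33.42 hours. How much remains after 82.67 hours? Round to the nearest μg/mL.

12 μg/mL

Number of half-lives: n = 82.67/33.42 ≈ 2.4737.
Remaining = 66.05 × (1/2)^2.4737 = 66.05 × 0.18003 ≈ 11.891 μg/mL.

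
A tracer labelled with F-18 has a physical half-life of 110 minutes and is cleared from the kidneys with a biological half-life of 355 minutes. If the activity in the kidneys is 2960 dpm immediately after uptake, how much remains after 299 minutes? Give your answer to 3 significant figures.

251 dpm

1/t_eff = 1/t_phys + 1/t_biol = 1/110 + 1/355 = 0.011908 per minute.
t_eff = 110 × 355 / (110 + 355) ≈ 83.978 minutes.
Remaining = 2960 × (1/2)^(299/83.978) = 2960 × (1/2)^3.5604 ≈ 250.9 dpm.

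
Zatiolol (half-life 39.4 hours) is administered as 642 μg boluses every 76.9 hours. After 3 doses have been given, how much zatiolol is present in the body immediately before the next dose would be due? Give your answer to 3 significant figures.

220 μg

The 3 doses were given 230.7, 153.8, 76.9 hours ago.
Total = 642·(1/2)^(230.7/39.4) + 642·(1/2)^(153.8/39.4) + 642·(1/2)^(76.9/39.4)
      = 11.089 + 42.899 + 165.96 ≈ 219.94 μg.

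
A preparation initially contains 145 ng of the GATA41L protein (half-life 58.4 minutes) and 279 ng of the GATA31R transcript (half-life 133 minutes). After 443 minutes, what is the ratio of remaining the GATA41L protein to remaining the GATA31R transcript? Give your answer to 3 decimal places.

GATA41L protein: 145 × (1/2)^(443/58.4) = 145 × (1/2)^7.5856 ≈ 0.75487 ng.
GATA31R transcript: 279 × (1/2)^(443/133) = 279 × (1/2)^3.3308 ≈ 27.728 ng.
Ratio ≈ 0.75487 / 27.728 ≈ 0.027224.

0.027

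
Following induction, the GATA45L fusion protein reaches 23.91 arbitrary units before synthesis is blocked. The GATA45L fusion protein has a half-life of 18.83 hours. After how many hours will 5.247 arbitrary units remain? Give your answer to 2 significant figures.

41 hours

Fraction remaining = 5.247/23.91 ≈ 0.21945.
n = log₂(23.91/5.247) = ln(4.5569)/ln 2 ≈ 2.188 half-lives.
t = n × t½ = 2.188 × 18.83 ≈ 41.201 hours.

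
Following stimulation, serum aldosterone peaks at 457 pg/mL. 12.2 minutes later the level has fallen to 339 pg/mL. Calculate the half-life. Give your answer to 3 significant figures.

A/A₀ = 339/457 ≈ 0.74179.
n = log₂(1.3481) ≈ 0.43091 half-lives elapsed in 12.2 minutes.
t½ = 12.2/0.43091 ≈ 28.312 minutes.

28.3 minutes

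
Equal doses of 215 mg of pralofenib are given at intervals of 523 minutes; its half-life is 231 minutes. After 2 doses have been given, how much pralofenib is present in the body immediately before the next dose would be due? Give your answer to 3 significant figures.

54.1 mg

The 2 doses were given 1046, 523 minutes ago.
Total = 215·(1/2)^(1046/231) + 215·(1/2)^(523/231)
      = 9.3182 + 44.76 ≈ 54.078 mg.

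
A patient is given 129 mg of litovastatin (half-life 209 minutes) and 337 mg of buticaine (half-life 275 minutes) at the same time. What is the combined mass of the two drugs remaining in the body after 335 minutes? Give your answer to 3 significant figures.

187 mg

litovastatin: 129 × (1/2)^(335/209) = 129 × (1/2)^1.6029 ≈ 42.47 mg.
buticaine: 337 × (1/2)^(335/275) = 337 × (1/2)^1.2182 ≈ 144.85 mg.
Total = 42.47 + 144.85 ≈ 187.32 mg.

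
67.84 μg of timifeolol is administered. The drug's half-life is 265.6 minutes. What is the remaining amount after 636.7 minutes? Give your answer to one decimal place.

12.9 μg

Number of half-lives: n = 636.7/265.6 ≈ 2.3972.
Remaining = 67.84 × (1/2)^2.3972 = 67.84 × 0.18983 ≈ 12.878 μg.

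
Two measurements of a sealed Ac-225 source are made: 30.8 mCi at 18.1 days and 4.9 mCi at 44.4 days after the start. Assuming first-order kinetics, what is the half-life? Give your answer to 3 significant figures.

Over Δt = 44.4 − 18.1 = 26.3 days, the level fell by a factor of 30.8/4.9 ≈ 6.2857.
n = log₂(6.2857) ≈ 2.6521 half-lives, so t½ = 26.3/2.6521 ≈ 9.9168 days.

9.92 days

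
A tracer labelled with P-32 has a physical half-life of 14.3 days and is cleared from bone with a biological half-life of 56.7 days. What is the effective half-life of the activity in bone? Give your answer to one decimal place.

1/t_eff = 1/t_phys + 1/t_biol = 1/14.3 + 1/56.7 = 0.087567 per day.
t_eff = 14.3 × 56.7 / (14.3 + 56.7) ≈ 11.42 days.

11.4 days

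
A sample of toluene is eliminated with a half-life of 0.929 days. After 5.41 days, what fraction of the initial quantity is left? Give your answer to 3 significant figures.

0.0177

n = 5.41/0.929 ≈ 5.8235 half-lives.
Fraction remaining = (1/2)^5.8235 ≈ 0.017659.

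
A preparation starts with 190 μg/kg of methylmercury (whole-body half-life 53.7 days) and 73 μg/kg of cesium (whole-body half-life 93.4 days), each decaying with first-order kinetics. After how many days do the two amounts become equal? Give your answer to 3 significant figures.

Set 190·(1/2)^(t/53.7) = 73·(1/2)^(t/93.4).
Taking log₂: log₂(190/73) = t·(1/53.7 − 1/93.4).
log₂(2.6027) = 1.38; 1/53.7 − 1/93.4 = 0.0079153.
t = 1.38 / 0.0079153 ≈ 174.35 days.

174 days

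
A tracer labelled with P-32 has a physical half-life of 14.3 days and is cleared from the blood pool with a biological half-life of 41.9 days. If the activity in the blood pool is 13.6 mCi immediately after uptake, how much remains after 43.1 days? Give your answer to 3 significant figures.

1/t_eff = 1/t_phys + 1/t_biol = 1/14.3 + 1/41.9 = 0.093796 per day.
t_eff = 14.3 × 41.9 / (14.3 + 41.9) ≈ 10.661 days.
Remaining = 13.6 × (1/2)^(43.1/10.661) = 13.6 × (1/2)^4.0426 ≈ 0.82525 mCi.

0.825 mCi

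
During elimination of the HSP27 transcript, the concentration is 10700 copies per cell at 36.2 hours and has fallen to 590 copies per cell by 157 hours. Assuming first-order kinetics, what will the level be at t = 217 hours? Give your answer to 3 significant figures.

140 copies per cell

Over Δt = 157 − 36.2 = 120.8 hours, the level fell by a factor of 10700/590 ≈ 18.136.
n = log₂(18.136) ≈ 4.1808 half-lives, so t½ = 120.8/4.1808 ≈ 28.894 hours.
From t = 157 to t = 217: 590 × (1/2)^((217−157)/28.894) ≈ 139.88 copies per cell.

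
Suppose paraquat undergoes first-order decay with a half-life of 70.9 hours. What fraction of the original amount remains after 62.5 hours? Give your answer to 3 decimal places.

n = 62.5/70.9 ≈ 0.88152 half-lives.
Fraction remaining = (1/2)^0.88152 ≈ 0.54279.

0.543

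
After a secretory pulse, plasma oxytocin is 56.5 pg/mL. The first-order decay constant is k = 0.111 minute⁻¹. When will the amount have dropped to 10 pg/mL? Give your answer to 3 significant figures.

t½ = ln 2 / k = 0.69315 / 0.111 ≈ 6.2446 minutes.
Fraction remaining = 10/56.5 ≈ 0.17699.
n = log₂(56.5/10) = ln(5.65)/ln 2 ≈ 2.4983 half-lives.
t = n × t½ = 2.4983 × 6.2446 ≈ 15.601 minutes.

15.6 minutes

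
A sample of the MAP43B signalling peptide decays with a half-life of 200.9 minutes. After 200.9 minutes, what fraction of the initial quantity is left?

0.5

n = 200.9/200.9 ≈ 1 half-life.
Fraction remaining = (1/2)^1 ≈ 0.5.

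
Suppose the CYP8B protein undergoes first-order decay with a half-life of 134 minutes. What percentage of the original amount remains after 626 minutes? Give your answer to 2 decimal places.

3.92%

n = 626/134 ≈ 4.6716 half-lives.
Fraction remaining = (1/2)^4.6716 ≈ 0.039237, i.e. 3.9237%.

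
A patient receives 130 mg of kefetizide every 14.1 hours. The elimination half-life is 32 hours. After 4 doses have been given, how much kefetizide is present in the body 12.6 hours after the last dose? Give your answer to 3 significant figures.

265 mg

The 4 doses were given 54.9, 40.8, 26.7, 12.6 hours ago.
Total = 130·(1/2)^(54.9/32) + 130·(1/2)^(40.8/32) + 130·(1/2)^(26.7/32) + 130·(1/2)^(12.6/32)
      = 39.581 + 53.719 + 72.907 + 98.949 ≈ 265.16 mg.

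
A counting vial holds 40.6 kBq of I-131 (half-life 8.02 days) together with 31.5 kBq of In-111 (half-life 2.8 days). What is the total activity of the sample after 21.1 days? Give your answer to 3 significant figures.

I-131: 40.6 × (1/2)^(21.1/8.02) = 40.6 × (1/2)^2.6309 ≈ 6.5545 kBq.
In-111: 31.5 × (1/2)^(21.1/2.8) = 31.5 × (1/2)^7.5357 ≈ 0.16976 kBq.
Total = 6.5545 + 0.16976 ≈ 6.7243 kBq.

6.72 kBq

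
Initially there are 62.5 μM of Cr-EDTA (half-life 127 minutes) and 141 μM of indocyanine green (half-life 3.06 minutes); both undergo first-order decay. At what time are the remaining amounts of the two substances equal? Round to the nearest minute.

4 minutes

Set 62.5·(1/2)^(t/127) = 141·(1/2)^(t/3.06).
Taking log₂: log₂(62.5/141) = t·(1/127 − 1/3.06).
log₂(0.44326) = -1.1738; 1/127 − 1/3.06 = -0.31892.
t = -1.1738 / -0.31892 ≈ 3.6804 minutes.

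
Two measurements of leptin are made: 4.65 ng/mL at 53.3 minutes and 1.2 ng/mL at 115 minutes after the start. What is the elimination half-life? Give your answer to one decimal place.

Over Δt = 115 − 53.3 = 61.7 minutes, the level fell by a factor of 4.65/1.2 ≈ 3.875.
n = log₂(3.875) ≈ 1.9542 half-lives, so t½ = 61.7/1.9542 ≈ 31.573 minutes.

31.6 minutes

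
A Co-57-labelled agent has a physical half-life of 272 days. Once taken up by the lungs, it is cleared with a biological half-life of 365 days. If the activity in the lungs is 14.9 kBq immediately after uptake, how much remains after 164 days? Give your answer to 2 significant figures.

1/t_eff = 1/t_phys + 1/t_biol = 1/272 + 1/365 = 0.0064162 per day.
t_eff = 272 × 365 / (272 + 365) ≈ 155.86 days.
Remaining = 14.9 × (1/2)^(164/155.86) = 14.9 × (1/2)^1.0523 ≈ 7.185 kBq.

7.2 kBq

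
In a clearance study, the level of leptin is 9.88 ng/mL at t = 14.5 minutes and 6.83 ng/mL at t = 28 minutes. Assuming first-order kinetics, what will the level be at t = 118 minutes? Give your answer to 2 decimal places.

0.58 ng/mL

Over Δt = 28 − 14.5 = 13.5 minutes, the level fell by a factor of 9.88/6.83 ≈ 1.4466.
n = log₂(1.4466) ≈ 0.53263 half-lives, so t½ = 13.5/0.53263 ≈ 25.346 minutes.
From t = 28 to t = 118: 6.83 × (1/2)^((118−28)/25.346) ≈ 0.58279 ng/mL.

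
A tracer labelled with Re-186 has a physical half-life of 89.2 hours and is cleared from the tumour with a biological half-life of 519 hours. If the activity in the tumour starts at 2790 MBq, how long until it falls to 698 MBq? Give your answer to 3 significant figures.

152 hours

1/t_eff = 1/t_phys + 1/t_biol = 1/89.2 + 1/519 = 0.013138 per hour.
t_eff = 89.2 × 519 / (89.2 + 519) ≈ 76.118 hours.
n = log₂(2790/698) ≈ 1.999; t = 1.999 × 76.118 ≈ 152.16 hours.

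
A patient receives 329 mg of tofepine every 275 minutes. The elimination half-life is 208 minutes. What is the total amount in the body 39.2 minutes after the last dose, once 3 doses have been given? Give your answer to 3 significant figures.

450 mg

The 3 doses were given 589.2, 314.2, 39.2 minutes ago.
Total = 329·(1/2)^(589.2/208) + 329·(1/2)^(314.2/208) + 329·(1/2)^(39.2/208)
      = 46.182 + 115.47 + 288.71 ≈ 450.36 mg.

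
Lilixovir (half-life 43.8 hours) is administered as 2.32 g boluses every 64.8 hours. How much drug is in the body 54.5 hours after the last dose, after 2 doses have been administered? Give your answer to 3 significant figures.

The 2 doses were given 119.3, 54.5 hours ago.
Total = 2.32·(1/2)^(119.3/43.8) + 2.32·(1/2)^(54.5/43.8)
      = 0.3512 + 0.97931 ≈ 1.3305 g.

1.33 g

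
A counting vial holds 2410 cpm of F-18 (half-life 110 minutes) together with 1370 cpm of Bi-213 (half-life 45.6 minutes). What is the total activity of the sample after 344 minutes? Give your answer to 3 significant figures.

283 cpm

F-18: 2410 × (1/2)^(344/110) = 2410 × (1/2)^3.1273 ≈ 275.81 cpm.
Bi-213: 1370 × (1/2)^(344/45.6) = 1370 × (1/2)^7.5439 ≈ 7.3416 cpm.
Total = 275.81 + 7.3416 ≈ 283.15 cpm.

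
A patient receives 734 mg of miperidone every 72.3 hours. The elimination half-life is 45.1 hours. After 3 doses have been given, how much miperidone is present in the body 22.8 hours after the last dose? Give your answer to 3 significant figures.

The 3 doses were given 167.4, 95.1, 22.8 hours ago.
Total = 734·(1/2)^(167.4/45.1) + 734·(1/2)^(95.1/45.1) + 734·(1/2)^(22.8/45.1)
      = 56.021 + 170.19 + 517.03 ≈ 743.23 mg.

743 mg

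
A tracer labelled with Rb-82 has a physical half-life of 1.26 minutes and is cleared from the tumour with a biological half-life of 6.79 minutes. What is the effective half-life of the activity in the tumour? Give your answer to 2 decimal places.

1.06 minutes

1/t_eff = 1/t_phys + 1/t_biol = 1/1.26 + 1/6.79 = 0.94093 per minute.
t_eff = 1.26 × 6.79 / (1.26 + 6.79) ≈ 1.0628 minutes.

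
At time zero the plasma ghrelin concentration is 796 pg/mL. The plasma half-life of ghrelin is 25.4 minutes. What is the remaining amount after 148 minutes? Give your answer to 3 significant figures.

14.0 pg/mL

Number of half-lives: n = 148/25.4 ≈ 5.8268.
Remaining = 796 × (1/2)^5.8268 = 796 × 0.017618 ≈ 14.024 pg/mL.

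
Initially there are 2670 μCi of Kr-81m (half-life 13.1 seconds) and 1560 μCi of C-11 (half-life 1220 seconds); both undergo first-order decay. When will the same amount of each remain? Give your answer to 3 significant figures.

10.3 seconds

Set 2670·(1/2)^(t/13.1) = 1560·(1/2)^(t/1220).
Taking log₂: log₂(2670/1560) = t·(1/13.1 − 1/1220).
log₂(1.7115) = 0.77529; 1/13.1 − 1/1220 = 0.075516.
t = 0.77529 / 0.075516 ≈ 10.267 seconds.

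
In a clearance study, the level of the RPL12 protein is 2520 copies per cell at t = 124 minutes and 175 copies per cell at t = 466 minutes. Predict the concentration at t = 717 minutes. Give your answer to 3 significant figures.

24.7 copies per cell

Over Δt = 466 − 124 = 342 minutes, the level fell by a factor of 2520/175 ≈ 14.4.
n = log₂(14.4) ≈ 3.848 half-lives, so t½ = 342/3.848 ≈ 88.877 minutes.
From t = 466 to t = 717: 175 × (1/2)^((717−466)/88.877) ≈ 24.711 copies per cell.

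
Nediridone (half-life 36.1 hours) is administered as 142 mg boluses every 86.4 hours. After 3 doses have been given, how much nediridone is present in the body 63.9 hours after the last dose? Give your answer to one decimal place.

The 3 doses were given 236.7, 150.3, 63.9 hours ago.
Total = 142·(1/2)^(236.7/36.1) + 142·(1/2)^(150.3/36.1) + 142·(1/2)^(63.9/36.1)
      = 1.5083 + 7.9245 + 41.633 ≈ 51.066 mg.

51.1 mg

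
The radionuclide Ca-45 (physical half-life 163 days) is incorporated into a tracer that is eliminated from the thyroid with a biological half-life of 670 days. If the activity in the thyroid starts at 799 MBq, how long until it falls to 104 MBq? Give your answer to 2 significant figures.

390 days

1/t_eff = 1/t_phys + 1/t_biol = 1/163 + 1/670 = 0.0076275 per day.
t_eff = 163 × 670 / (163 + 670) ≈ 131.1 days.
n = log₂(799/104) ≈ 2.9416; t = 2.9416 × 131.1 ≈ 385.66 days.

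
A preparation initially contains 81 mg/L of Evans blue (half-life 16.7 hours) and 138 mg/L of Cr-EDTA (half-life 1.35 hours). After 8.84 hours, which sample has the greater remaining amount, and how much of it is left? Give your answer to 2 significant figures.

Evans blue, 56 mg/L

Evans blue: 81 × (1/2)^0.52934 ≈ 56.123 mg/L.
Cr-EDTA: 138 × (1/2)^6.5481 ≈ 1.4747 mg/L.
Evans blue has more remaining, at ≈ 56.123 mg/L.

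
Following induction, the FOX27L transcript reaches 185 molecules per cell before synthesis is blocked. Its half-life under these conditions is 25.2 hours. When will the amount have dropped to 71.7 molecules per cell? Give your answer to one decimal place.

34.5 hours

Fraction remaining = 71.7/185 ≈ 0.38757.
n = log₂(185/71.7) = ln(2.5802)/ln 2 ≈ 1.3675 half-lives.
t = n × t½ = 1.3675 × 25.2 ≈ 34.461 hours.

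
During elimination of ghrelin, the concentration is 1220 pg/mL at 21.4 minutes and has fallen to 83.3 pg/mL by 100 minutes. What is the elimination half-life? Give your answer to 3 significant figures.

Over Δt = 100 − 21.4 = 78.6 minutes, the level fell by a factor of 1220/83.3 ≈ 14.646.
n = log₂(14.646) ≈ 3.8724 half-lives, so t½ = 78.6/3.8724 ≈ 20.297 minutes.

20.3 minutes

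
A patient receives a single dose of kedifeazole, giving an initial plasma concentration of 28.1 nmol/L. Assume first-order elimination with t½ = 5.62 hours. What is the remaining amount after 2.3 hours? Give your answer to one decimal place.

Number of half-lives: n = 2.3/5.62 ≈ 0.40925.
Remaining = 28.1 × (1/2)^0.40925 = 28.1 × 0.75301 ≈ 21.16 nmol/L.

21.2 nmol/L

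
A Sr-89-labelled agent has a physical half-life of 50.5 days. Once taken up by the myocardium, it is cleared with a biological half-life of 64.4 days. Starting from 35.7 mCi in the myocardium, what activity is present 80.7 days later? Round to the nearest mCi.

5 mCi

1/t_eff = 1/t_phys + 1/t_biol = 1/50.5 + 1/64.4 = 0.03533 per day.
t_eff = 50.5 × 64.4 / (50.5 + 64.4) ≈ 28.305 days.
Remaining = 35.7 × (1/2)^(80.7/28.305) = 35.7 × (1/2)^2.8511 ≈ 4.9476 mCi.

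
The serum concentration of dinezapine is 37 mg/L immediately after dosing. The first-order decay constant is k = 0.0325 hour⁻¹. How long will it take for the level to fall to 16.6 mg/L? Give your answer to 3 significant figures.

t½ = ln 2 / k = 0.69315 / 0.0325 ≈ 21.328 hours.
Fraction remaining = 16.6/37 ≈ 0.44865.
n = log₂(37/16.6) = ln(2.2289)/ln 2 ≈ 1.1563 half-lives.
t = n × t½ = 1.1563 × 21.328 ≈ 24.662 hours.

24.7 hours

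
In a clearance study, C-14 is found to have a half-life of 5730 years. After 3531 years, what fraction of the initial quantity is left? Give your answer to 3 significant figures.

n = 3531/5730 ≈ 0.61623 half-lives.
Fraction remaining = (1/2)^0.61623 ≈ 0.65237.

0.652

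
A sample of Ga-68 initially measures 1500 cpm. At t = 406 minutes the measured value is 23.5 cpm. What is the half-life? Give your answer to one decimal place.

A/A₀ = 23.5/1500 ≈ 0.015667.
n = log₂(63.83) ≈ 5.9962 half-lives elapsed in 406 minutes.
t½ = 406/5.9962 ≈ 67.71 minutes.

67.7 minutes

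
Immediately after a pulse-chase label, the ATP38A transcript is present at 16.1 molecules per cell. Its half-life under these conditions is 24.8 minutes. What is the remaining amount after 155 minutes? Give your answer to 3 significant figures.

Number of half-lives: n = 155/24.8 ≈ 6.25.
Remaining = 16.1 × (1/2)^6.25 = 16.1 × 0.013139 ≈ 0.21154 molecules per cell.

0.212 molecules per cell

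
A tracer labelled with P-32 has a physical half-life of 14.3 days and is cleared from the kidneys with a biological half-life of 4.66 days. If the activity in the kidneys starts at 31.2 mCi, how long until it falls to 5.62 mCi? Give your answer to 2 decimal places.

1/t_eff = 1/t_phys + 1/t_biol = 1/14.3 + 1/4.66 = 0.28452 per day.
t_eff = 14.3 × 4.66 / (14.3 + 4.66) ≈ 3.5147 days.
n = log₂(31.2/5.62) ≈ 2.4729; t = 2.4729 × 3.5147 ≈ 8.6914 days.

8.69 days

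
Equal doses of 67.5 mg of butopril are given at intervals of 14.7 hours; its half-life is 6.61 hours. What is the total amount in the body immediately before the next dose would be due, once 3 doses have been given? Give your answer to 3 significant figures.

The 3 doses were given 44.1, 29.4, 14.7 hours ago.
Total = 67.5·(1/2)^(44.1/6.61) + 67.5·(1/2)^(29.4/6.61) + 67.5·(1/2)^(14.7/6.61)
      = 0.66209 + 3.093 + 14.449 ≈ 18.204 mg.

18.2 mg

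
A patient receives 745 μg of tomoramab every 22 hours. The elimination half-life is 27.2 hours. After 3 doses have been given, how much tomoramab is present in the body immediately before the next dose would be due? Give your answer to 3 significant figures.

807 μg

The 3 doses were given 66, 44, 22 hours ago.
Total = 745·(1/2)^(66/27.2) + 745·(1/2)^(44/27.2) + 745·(1/2)^(22/27.2)
      = 138.58 + 242.77 + 425.28 ≈ 806.64 μg.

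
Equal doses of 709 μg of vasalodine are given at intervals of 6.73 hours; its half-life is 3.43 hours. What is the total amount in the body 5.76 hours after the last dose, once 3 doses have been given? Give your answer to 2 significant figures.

290 μg

The 3 doses were given 19.22, 12.49, 5.76 hours ago.
Total = 709·(1/2)^(19.22/3.43) + 709·(1/2)^(12.49/3.43) + 709·(1/2)^(5.76/3.43)
      = 14.582 + 56.817 + 221.37 ≈ 292.77 μg.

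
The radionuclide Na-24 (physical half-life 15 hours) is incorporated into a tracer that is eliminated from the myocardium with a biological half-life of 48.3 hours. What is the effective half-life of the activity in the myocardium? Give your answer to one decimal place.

1/t_eff = 1/t_phys + 1/t_biol = 1/15 + 1/48.3 = 0.087371 per hour.
t_eff = 15 × 48.3 / (15 + 48.3) ≈ 11.445 hours.

11.4 hours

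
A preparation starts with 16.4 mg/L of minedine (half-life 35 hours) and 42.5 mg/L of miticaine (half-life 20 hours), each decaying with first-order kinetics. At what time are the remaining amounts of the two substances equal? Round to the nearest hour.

64 hours

Set 16.4·(1/2)^(t/35) = 42.5·(1/2)^(t/20).
Taking log₂: log₂(16.4/42.5) = t·(1/35 − 1/20).
log₂(0.38588) = -1.3738; 1/35 − 1/20 = -0.021429.
t = -1.3738 / -0.021429 ≈ 64.109 hours.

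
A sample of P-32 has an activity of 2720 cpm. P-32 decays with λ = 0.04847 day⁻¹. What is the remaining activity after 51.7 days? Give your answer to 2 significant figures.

t½ = ln 2 / λ = 0.69315 / 0.04847 ≈ 14.301 days.
Number of half-lives: n = 51.7/14.301 ≈ 3.6152.
Remaining = 2720 × (1/2)^3.6152 = 2720 × 0.081602 ≈ 221.96 cpm.

220 cpm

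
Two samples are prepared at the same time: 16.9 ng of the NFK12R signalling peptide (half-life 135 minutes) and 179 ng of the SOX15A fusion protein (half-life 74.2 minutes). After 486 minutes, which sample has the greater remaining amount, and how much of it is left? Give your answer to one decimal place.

NFK12R signalling peptide: 16.9 × (1/2)^3.6 ≈ 1.3937 ng.
SOX15A fusion protein: 179 × (1/2)^6.5499 ≈ 1.9105 ng.
SOX15A fusion protein has more remaining, at ≈ 1.9105 ng.

SOX15A fusion protein, 1.9 ng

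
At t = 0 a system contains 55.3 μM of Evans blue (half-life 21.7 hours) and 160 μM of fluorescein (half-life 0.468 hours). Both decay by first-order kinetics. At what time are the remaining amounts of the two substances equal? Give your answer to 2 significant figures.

0.73 hours

Set 55.3·(1/2)^(t/21.7) = 160·(1/2)^(t/0.468).
Taking log₂: log₂(55.3/160) = t·(1/21.7 − 1/0.468).
log₂(0.34562) = -1.5327; 1/21.7 − 1/0.468 = -2.0907.
t = -1.5327 / -2.0907 ≈ 0.73312 hours.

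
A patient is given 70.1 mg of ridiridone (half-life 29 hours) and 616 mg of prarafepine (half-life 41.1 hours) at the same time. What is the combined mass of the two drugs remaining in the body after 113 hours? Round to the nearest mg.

96 mg

ridiridone: 70.1 × (1/2)^(113/29) = 70.1 × (1/2)^3.8966 ≈ 4.7069 mg.
prarafepine: 616 × (1/2)^(113/41.1) = 616 × (1/2)^2.7494 ≈ 91.608 mg.
Total = 4.7069 + 91.608 ≈ 96.315 mg.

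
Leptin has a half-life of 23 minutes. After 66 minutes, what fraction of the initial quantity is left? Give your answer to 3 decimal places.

0.137

n = 66/23 ≈ 2.8696 half-lives.
Fraction remaining = (1/2)^2.8696 ≈ 0.13683.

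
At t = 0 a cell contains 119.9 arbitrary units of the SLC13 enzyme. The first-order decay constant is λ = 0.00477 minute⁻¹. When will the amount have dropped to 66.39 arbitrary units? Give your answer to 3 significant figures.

t½ = ln 2 / λ = 0.69315 / 0.00477 ≈ 145.31 minutes.
Fraction remaining = 66.39/119.9 ≈ 0.55371.
n = log₂(119.9/66.39) = ln(1.806)/ln 2 ≈ 0.85279 half-lives.
t = n × t½ = 0.85279 × 145.31 ≈ 123.92 minutes.

124 minutes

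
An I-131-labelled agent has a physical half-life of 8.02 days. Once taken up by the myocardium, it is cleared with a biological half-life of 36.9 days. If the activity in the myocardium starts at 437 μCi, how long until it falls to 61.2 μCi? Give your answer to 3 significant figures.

1/t_eff = 1/t_phys + 1/t_biol = 1/8.02 + 1/36.9 = 0.15179 per day.
t_eff = 8.02 × 36.9 / (8.02 + 36.9) ≈ 6.5881 days.
n = log₂(437/61.2) ≈ 2.836; t = 2.836 × 6.5881 ≈ 18.684 days.

18.7 days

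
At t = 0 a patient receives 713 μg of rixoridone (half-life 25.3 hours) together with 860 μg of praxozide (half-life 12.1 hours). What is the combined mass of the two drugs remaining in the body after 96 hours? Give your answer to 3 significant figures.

rixoridone: 713 × (1/2)^(96/25.3) = 713 × (1/2)^3.7945 ≈ 51.386 μg.
praxozide: 860 × (1/2)^(96/12.1) = 860 × (1/2)^7.9339 ≈ 3.5169 μg.
Total = 51.386 + 3.5169 ≈ 54.902 μg.

54.9 μg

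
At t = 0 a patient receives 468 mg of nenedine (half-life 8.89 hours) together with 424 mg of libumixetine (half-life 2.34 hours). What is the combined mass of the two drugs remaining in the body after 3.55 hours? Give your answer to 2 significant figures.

nenedine: 468 × (1/2)^(3.55/8.89) = 468 × (1/2)^0.39933 ≈ 354.84 mg.
libumixetine: 424 × (1/2)^(3.55/2.34) = 424 × (1/2)^1.5171 ≈ 148.14 mg.
Total = 354.84 + 148.14 ≈ 502.98 mg.

500 mg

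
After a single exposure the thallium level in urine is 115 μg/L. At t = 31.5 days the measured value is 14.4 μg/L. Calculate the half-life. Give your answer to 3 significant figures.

10.5 days

A/A₀ = 14.4/115 ≈ 0.12522.
n = log₂(7.9861) ≈ 2.9975 half-lives elapsed in 31.5 days.
t½ = 31.5/2.9975 ≈ 10.509 days.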